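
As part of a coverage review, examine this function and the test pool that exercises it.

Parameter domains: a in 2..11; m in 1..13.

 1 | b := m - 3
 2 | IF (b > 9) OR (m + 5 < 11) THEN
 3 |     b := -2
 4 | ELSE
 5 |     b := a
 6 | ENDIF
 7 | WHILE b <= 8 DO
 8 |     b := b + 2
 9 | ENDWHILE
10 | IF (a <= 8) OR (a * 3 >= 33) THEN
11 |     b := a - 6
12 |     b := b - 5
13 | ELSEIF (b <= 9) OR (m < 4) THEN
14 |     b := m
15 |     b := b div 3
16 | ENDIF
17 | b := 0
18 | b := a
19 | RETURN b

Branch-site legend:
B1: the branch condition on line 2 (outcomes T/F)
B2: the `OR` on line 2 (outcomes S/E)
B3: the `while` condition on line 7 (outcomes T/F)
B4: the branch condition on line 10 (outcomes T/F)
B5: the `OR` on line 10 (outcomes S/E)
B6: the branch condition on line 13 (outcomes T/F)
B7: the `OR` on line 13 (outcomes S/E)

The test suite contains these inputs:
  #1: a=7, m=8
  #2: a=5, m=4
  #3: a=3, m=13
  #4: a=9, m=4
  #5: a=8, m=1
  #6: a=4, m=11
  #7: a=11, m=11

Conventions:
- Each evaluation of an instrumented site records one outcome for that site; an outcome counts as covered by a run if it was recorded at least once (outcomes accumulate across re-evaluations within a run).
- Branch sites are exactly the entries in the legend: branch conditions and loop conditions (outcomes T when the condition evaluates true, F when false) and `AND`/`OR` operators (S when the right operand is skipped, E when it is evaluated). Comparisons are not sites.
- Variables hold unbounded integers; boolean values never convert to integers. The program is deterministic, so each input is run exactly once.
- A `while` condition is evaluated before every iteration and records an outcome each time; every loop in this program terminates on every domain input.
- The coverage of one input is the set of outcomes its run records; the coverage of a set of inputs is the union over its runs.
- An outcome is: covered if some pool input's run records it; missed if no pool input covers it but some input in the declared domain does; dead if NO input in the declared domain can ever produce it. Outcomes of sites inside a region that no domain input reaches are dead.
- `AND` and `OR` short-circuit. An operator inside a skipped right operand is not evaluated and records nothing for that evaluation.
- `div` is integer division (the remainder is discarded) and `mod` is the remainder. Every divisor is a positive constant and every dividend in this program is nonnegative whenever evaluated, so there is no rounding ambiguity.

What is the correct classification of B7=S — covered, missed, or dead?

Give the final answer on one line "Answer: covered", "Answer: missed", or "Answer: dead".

no pool input records B7=S
but domain input (a=9, m=6) does record it -> reachable, so missed

Answer: missed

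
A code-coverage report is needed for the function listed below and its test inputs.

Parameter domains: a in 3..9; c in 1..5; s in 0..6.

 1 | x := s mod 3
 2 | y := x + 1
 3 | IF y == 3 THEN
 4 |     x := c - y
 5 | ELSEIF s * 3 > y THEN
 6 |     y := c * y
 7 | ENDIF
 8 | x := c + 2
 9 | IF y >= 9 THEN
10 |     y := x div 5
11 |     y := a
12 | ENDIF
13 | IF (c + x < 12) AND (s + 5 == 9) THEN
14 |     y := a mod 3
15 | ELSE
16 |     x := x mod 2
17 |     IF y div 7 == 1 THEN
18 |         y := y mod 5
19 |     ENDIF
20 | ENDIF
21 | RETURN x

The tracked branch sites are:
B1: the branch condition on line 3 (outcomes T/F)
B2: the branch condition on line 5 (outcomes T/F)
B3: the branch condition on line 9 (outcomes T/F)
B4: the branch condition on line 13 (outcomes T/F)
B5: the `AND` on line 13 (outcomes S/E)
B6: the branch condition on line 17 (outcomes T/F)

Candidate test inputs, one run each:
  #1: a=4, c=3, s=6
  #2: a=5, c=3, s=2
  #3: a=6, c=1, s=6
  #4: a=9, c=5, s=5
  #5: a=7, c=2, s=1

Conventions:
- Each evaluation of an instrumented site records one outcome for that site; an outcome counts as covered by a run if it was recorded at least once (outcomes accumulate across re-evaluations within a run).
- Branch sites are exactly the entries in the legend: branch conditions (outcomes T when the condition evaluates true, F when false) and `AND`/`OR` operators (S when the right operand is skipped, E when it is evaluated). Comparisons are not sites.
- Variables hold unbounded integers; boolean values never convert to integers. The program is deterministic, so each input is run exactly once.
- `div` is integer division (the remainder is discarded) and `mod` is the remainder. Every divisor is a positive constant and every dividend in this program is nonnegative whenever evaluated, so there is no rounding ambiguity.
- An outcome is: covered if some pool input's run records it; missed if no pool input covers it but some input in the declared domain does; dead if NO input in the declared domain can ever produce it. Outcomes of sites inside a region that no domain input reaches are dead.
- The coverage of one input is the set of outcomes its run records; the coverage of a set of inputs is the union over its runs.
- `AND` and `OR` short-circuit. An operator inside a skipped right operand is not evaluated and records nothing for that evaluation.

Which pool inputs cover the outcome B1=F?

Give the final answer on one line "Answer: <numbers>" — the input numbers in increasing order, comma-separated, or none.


input #1 (a=4, c=3, s=6): produces B1=F
input #2 (a=5, c=3, s=2): does not produce B1=F
input #3 (a=6, c=1, s=6): produces B1=F
input #4 (a=9, c=5, s=5): does not produce B1=F
input #5 (a=7, c=2, s=1): produces B1=F
Answer: 1, 3, 5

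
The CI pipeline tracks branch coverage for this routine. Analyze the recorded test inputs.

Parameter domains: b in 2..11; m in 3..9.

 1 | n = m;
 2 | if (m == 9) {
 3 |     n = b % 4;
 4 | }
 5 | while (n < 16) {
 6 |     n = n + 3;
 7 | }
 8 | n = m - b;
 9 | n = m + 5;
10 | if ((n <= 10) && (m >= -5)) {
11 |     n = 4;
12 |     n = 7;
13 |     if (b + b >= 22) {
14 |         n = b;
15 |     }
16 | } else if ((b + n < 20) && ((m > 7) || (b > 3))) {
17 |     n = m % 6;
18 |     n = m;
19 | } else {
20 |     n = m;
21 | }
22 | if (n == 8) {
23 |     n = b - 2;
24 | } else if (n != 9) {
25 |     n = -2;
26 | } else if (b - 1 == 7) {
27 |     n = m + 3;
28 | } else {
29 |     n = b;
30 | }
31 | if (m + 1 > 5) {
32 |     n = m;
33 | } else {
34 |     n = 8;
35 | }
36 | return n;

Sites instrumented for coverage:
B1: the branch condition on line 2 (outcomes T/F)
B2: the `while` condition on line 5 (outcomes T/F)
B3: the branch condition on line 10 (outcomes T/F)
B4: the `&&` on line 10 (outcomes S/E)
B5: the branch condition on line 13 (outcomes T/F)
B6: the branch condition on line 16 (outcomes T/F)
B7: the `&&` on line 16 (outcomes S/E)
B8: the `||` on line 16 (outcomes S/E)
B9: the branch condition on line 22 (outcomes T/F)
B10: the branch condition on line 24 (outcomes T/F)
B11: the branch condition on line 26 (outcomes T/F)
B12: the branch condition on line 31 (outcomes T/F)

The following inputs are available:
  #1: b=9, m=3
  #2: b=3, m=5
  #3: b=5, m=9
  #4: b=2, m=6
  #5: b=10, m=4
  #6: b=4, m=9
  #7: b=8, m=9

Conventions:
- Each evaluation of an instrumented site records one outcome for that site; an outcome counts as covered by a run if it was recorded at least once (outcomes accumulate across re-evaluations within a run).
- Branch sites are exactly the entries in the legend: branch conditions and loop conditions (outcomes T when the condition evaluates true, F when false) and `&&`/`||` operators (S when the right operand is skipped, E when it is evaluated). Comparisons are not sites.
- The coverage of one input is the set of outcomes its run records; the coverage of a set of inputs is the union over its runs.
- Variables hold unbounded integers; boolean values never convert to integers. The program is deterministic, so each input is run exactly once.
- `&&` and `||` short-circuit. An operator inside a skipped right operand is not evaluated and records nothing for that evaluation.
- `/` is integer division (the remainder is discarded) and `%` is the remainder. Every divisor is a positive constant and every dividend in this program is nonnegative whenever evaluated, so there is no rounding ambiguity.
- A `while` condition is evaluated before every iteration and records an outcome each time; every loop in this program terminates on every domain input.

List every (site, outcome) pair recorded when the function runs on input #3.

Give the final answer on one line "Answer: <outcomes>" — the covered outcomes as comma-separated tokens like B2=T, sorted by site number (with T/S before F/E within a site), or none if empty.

Event log for input #3 (b=5, m=9):
  B1->T, B2->T, B2->T, B2->T, B2->T, B2->T, B2->F, B4->S, B3->F, B7->E
  B8->S, B6->T, B9->F, B10->F, B11->F, B12->T
as a set, this run covers: B1=T, B2=T, B2=F, B3=F, B4=S, B6=T, B7=E, B8=S, B9=F, B10=F, B11=F, B12=T

Answer: B1=T, B2=T, B2=F, B3=F, B4=S, B6=T, B7=E, B8=S, B9=F, B10=F, B11=F, B12=T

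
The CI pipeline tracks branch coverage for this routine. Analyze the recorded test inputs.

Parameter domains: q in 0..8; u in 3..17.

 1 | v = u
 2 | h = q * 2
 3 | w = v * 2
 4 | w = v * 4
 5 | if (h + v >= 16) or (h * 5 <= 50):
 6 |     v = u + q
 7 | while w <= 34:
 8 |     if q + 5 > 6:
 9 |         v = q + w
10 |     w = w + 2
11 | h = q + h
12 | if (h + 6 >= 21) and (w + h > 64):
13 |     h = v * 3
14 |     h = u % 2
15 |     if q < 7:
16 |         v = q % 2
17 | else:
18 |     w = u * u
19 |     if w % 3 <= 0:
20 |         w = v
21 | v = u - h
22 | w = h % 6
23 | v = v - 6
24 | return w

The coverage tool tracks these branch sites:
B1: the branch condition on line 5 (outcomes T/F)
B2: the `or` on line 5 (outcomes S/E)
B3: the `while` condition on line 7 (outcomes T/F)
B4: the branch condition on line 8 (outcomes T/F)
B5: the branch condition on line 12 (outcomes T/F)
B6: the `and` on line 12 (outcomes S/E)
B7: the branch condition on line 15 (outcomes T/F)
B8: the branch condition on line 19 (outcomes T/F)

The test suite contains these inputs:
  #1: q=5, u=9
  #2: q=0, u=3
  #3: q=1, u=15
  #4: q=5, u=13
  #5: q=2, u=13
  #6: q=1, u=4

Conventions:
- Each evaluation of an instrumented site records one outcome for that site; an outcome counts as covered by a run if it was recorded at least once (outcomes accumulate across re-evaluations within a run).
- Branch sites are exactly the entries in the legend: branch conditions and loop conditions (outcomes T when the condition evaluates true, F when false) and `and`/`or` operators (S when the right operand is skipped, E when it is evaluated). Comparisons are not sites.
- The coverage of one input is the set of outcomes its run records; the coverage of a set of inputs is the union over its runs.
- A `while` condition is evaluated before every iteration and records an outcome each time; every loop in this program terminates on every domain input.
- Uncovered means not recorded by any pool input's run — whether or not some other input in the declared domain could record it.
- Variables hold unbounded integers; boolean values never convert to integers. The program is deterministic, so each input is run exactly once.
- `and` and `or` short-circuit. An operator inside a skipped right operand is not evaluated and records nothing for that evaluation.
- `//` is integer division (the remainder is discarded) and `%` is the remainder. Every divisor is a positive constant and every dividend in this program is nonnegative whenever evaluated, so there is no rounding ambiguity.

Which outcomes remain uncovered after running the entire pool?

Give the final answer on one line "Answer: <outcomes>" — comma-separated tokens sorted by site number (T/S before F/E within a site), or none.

test 1 (q=5, u=9) fires B2->S, B1->T, B3->F, B6->E, B5->F, B8->T; hits B1=T, B2=S, B3=F, B5=F, B6=E, B8=T
test 2 (q=0, u=3) fires B2->E, B1->T, B3->T, B4->F, B3->T, B4->F, B3->T, B4->F, B3->T, B4->F, B3->T, B4->F, B3->T, B4->F, ...; hits B1=T, B2=E, B3=T, B3=F, B4=F, B5=F, B6=S, B8=T
test 3 (q=1, u=15) fires B2->S, B1->T, B3->F, B6->S, B5->F, B8->T; hits B1=T, B2=S, B3=F, B5=F, B6=S, B8=T
test 4 (q=5, u=13) fires B2->S, B1->T, B3->F, B6->E, B5->T, B7->T; hits B1=T, B2=S, B3=F, B5=T, B6=E, B7=T
test 5 (q=2, u=13) fires B2->S, B1->T, B3->F, B6->S, B5->F, B8->F; hits B1=T, B2=S, B3=F, B5=F, B6=S, B8=F
test 6 (q=1, u=4) fires B2->E, B1->T, B3->T, B4->F, B3->T, B4->F, B3->T, B4->F, B3->T, B4->F, B3->T, B4->F, B3->T, B4->F, ...; hits B1=T, B2=E, B3=T, B3=F, B4=F, B5=F, B6=S, B8=F
union over the pool: B1=T, B2=S, B2=E, B3=T, B3=F, B4=F, B5=T, B5=F, B6=S, B6=E, B7=T, B8=T, B8=F
uncovered (3 of 16): B1=F, B4=T, B7=F

Answer: B1=F, B4=T, B7=F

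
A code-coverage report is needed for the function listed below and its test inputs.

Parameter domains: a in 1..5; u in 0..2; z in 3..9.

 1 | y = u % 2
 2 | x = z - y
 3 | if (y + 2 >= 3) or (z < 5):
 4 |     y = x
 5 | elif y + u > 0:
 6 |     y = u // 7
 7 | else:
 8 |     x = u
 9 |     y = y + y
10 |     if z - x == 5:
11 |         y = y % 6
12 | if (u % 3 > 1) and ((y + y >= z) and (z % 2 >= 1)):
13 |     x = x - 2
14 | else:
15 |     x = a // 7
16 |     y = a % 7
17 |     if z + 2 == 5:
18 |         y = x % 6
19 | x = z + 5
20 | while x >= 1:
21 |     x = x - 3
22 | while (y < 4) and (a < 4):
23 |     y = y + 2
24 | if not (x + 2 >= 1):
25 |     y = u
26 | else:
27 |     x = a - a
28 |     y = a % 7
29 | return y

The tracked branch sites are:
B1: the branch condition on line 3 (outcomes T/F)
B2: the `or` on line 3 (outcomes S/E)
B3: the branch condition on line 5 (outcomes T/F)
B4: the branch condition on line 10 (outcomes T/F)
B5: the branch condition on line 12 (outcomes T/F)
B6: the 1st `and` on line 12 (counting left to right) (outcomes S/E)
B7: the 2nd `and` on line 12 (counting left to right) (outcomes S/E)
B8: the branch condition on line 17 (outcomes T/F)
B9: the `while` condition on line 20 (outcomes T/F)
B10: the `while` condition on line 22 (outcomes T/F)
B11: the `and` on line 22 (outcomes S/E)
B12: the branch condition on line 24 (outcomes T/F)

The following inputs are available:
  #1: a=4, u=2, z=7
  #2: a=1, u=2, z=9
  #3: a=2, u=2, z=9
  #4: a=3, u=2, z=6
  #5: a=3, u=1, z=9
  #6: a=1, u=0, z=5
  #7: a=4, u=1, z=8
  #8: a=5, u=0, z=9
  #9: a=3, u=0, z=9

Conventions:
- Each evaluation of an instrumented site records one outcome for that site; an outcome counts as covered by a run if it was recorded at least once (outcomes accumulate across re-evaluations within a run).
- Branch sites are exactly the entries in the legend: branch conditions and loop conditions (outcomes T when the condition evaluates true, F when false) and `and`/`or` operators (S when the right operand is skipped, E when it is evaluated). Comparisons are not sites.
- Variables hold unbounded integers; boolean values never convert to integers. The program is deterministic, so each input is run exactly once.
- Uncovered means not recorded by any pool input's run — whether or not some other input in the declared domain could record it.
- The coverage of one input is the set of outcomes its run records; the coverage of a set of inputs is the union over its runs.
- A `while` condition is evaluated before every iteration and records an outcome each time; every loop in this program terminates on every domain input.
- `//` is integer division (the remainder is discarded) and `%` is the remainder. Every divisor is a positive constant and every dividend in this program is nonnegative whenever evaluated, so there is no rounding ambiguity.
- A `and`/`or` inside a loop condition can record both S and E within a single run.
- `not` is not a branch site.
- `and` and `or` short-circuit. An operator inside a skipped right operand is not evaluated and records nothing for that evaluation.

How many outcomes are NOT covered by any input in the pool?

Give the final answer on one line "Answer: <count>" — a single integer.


run #1 (a=4, u=2, z=7) runs B2->E, B1->F, B3->T, B6->E, B7->S, B5->F, B8->F, B9->T, B9->T, B9->T, B9->T, B9->F, B11->S, B10->F, ...; records B1=F, B2=E, B3=T, B5=F, B6=E, B7=S, B8=F, B9=T, B9=F, B10=F, B11=S, B12=F
run #2 (a=1, u=2, z=9) runs B2->E, B1->F, B3->T, B6->E, B7->S, B5->F, B8->F, B9->T, B9->T, B9->T, B9->T, B9->T, B9->F, B11->E, ...; records B1=F, B2=E, B3=T, B5=F, B6=E, B7=S, B8=F, B9=T, B9=F, B10=T, B10=F, B11=S, B11=E, B12=F
run #3 (a=2, u=2, z=9) runs B2->E, B1->F, B3->T, B6->E, B7->S, B5->F, B8->F, B9->T, B9->T, B9->T, B9->T, B9->T, B9->F, B11->E, ...; records B1=F, B2=E, B3=T, B5=F, B6=E, B7=S, B8=F, B9=T, B9=F, B10=T, B10=F, B11=S, B11=E, B12=F
run #4 (a=3, u=2, z=6) runs B2->E, B1->F, B3->T, B6->E, B7->S, B5->F, B8->F, B9->T, B9->T, B9->T, B9->T, B9->F, B11->E, B10->T, ...; records B1=F, B2=E, B3=T, B5=F, B6=E, B7=S, B8=F, B9=T, B9=F, B10=T, B10=F, B11=S, B11=E, B12=F
run #5 (a=3, u=1, z=9) runs B2->S, B1->T, B6->S, B5->F, B8->F, B9->T, B9->T, B9->T, B9->T, B9->T, B9->F, B11->E, B10->T, B11->S, ...; records B1=T, B2=S, B5=F, B6=S, B8=F, B9=T, B9=F, B10=T, B10=F, B11=S, B11=E, B12=F
run #6 (a=1, u=0, z=5) runs B2->E, B1->F, B3->F, B4->T, B6->S, B5->F, B8->F, B9->T, B9->T, B9->T, B9->T, B9->F, B11->E, B10->T, ...; records B1=F, B2=E, B3=F, B4=T, B5=F, B6=S, B8=F, B9=T, B9=F, B10=T, B10=F, B11=S, B11=E, B12=T
run #7 (a=4, u=1, z=8) runs B2->S, B1->T, B6->S, B5->F, B8->F, B9->T, B9->T, B9->T, B9->T, B9->T, B9->F, B11->S, B10->F, B12->T; records B1=T, B2=S, B5=F, B6=S, B8=F, B9=T, B9=F, B10=F, B11=S, B12=T
run #8 (a=5, u=0, z=9) runs B2->E, B1->F, B3->F, B4->F, B6->S, B5->F, B8->F, B9->T, B9->T, B9->T, B9->T, B9->T, B9->F, B11->S, ...; records B1=F, B2=E, B3=F, B4=F, B5=F, B6=S, B8=F, B9=T, B9=F, B10=F, B11=S, B12=F
run #9 (a=3, u=0, z=9) runs B2->E, B1->F, B3->F, B4->F, B6->S, B5->F, B8->F, B9->T, B9->T, B9->T, B9->T, B9->T, B9->F, B11->E, ...; records B1=F, B2=E, B3=F, B4=F, B5=F, B6=S, B8=F, B9=T, B9=F, B10=T, B10=F, B11=S, B11=E, B12=F
union over the pool: B1=T, B1=F, B2=S, B2=E, B3=T, B3=F, B4=T, B4=F, B5=F, B6=S, B6=E, B7=S, B8=F, B9=T, B9=F, B10=T, B10=F, B11=S, B11=E, B12=T, B12=F
uncovered (3 of 24): B5=T, B7=E, B8=T
Answer: 3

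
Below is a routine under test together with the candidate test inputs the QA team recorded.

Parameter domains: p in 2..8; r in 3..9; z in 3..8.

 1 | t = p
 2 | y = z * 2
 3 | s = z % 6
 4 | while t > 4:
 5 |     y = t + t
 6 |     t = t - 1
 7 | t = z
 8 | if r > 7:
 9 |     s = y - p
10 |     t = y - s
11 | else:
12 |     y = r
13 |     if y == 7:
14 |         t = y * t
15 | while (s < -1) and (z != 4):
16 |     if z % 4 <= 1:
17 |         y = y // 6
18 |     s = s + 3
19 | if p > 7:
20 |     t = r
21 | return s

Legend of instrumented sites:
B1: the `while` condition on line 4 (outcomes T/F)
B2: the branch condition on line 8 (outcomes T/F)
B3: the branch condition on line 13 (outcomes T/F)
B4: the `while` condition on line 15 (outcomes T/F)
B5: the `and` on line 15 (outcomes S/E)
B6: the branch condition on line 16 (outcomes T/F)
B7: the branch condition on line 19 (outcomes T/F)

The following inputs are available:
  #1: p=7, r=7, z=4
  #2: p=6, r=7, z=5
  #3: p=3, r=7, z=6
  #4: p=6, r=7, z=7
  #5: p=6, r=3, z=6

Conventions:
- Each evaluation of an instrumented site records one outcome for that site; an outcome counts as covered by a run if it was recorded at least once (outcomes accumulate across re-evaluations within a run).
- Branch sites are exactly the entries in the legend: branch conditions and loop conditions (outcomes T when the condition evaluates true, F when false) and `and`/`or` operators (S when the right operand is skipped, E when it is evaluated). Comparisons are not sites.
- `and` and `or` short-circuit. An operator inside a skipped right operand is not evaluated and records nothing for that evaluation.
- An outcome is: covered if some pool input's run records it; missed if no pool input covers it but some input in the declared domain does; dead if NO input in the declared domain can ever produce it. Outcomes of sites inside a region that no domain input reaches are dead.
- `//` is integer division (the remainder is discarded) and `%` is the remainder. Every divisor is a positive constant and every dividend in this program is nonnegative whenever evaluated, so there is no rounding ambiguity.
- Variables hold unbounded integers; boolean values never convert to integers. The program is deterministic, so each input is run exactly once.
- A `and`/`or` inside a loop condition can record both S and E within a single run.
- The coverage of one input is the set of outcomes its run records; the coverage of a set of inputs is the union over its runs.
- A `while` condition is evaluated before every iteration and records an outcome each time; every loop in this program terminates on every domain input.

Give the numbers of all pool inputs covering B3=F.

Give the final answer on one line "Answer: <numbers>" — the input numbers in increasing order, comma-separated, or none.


input #1 (p=7, r=7, z=4): does not produce B3=F
input #2 (p=6, r=7, z=5): does not produce B3=F
input #3 (p=3, r=7, z=6): does not produce B3=F
input #4 (p=6, r=7, z=7): does not produce B3=F
input #5 (p=6, r=3, z=6): produces B3=F
Answer: 5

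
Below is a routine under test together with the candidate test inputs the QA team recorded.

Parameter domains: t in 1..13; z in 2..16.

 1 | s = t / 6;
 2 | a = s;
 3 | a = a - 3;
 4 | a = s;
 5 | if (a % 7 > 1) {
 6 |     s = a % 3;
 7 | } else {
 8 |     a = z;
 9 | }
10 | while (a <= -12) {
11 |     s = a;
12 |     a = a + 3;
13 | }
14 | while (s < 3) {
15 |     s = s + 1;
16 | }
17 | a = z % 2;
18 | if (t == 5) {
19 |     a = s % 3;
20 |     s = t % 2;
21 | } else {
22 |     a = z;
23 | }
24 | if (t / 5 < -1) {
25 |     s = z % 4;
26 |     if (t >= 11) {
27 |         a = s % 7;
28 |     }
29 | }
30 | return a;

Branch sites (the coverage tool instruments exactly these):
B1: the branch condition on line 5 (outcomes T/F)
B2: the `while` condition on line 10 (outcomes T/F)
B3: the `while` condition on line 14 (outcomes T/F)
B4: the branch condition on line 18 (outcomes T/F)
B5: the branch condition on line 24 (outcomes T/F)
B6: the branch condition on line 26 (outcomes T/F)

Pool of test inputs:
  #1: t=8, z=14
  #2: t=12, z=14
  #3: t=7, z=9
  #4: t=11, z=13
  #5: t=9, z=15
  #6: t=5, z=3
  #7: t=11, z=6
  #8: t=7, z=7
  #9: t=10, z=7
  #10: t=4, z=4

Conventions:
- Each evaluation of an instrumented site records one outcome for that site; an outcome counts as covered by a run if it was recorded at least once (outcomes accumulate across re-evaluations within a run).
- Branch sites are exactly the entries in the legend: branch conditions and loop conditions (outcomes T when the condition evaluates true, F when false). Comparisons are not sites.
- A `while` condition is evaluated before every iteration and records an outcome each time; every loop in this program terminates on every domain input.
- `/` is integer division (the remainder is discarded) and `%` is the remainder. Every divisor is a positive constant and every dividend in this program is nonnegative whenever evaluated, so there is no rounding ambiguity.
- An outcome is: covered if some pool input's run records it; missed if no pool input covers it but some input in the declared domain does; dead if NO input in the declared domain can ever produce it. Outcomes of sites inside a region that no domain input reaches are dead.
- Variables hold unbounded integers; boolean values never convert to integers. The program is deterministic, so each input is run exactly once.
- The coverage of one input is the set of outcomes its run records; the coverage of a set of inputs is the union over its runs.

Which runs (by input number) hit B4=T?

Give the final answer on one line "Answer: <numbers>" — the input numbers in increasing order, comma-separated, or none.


input #1 (t=8, z=14): does not record B4=T
input #2 (t=12, z=14): does not record B4=T
input #3 (t=7, z=9): does not record B4=T
input #4 (t=11, z=13): does not record B4=T
input #5 (t=9, z=15): does not record B4=T
input #6 (t=5, z=3): records B4=T
input #7 (t=11, z=6): does not record B4=T
input #8 (t=7, z=7): does not record B4=T
input #9 (t=10, z=7): does not record B4=T
input #10 (t=4, z=4): does not record B4=T
Answer: 6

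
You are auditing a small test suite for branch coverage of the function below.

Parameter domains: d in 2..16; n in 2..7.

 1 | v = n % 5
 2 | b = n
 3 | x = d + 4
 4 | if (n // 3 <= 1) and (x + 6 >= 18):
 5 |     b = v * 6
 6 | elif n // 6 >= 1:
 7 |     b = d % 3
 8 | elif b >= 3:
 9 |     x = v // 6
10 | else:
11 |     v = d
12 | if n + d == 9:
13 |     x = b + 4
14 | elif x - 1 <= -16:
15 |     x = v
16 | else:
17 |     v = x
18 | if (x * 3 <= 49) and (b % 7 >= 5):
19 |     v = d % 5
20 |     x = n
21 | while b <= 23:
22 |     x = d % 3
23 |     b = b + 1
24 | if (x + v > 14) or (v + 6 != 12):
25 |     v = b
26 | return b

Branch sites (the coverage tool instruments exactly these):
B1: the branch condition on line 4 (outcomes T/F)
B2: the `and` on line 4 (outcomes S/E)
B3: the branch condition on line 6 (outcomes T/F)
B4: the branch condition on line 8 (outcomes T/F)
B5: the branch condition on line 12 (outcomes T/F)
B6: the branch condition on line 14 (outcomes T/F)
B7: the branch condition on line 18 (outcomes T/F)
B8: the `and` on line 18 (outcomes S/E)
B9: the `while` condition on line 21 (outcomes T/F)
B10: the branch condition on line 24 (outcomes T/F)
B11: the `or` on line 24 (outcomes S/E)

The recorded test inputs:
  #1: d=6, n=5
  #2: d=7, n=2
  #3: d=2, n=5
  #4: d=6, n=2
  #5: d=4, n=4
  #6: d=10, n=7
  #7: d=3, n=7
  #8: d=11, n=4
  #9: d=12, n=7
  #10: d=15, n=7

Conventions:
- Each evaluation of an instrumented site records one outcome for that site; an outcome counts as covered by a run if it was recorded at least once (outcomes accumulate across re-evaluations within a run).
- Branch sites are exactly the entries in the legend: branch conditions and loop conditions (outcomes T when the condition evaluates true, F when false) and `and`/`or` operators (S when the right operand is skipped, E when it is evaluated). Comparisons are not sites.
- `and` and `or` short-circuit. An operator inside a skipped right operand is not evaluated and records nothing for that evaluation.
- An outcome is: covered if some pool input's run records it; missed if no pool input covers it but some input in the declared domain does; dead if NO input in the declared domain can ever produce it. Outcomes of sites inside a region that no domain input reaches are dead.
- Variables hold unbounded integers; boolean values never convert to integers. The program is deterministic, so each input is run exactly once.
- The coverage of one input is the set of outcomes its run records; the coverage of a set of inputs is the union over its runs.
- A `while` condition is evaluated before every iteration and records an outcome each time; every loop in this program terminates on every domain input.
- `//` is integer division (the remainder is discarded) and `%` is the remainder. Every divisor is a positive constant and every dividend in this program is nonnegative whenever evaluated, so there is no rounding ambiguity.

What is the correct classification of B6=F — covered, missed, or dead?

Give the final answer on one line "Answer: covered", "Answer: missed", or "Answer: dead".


B6=F is recorded by pool input(s) 1, 3, 4, 5, 6, 7, 8, 9, 10 -> covered
Answer: covered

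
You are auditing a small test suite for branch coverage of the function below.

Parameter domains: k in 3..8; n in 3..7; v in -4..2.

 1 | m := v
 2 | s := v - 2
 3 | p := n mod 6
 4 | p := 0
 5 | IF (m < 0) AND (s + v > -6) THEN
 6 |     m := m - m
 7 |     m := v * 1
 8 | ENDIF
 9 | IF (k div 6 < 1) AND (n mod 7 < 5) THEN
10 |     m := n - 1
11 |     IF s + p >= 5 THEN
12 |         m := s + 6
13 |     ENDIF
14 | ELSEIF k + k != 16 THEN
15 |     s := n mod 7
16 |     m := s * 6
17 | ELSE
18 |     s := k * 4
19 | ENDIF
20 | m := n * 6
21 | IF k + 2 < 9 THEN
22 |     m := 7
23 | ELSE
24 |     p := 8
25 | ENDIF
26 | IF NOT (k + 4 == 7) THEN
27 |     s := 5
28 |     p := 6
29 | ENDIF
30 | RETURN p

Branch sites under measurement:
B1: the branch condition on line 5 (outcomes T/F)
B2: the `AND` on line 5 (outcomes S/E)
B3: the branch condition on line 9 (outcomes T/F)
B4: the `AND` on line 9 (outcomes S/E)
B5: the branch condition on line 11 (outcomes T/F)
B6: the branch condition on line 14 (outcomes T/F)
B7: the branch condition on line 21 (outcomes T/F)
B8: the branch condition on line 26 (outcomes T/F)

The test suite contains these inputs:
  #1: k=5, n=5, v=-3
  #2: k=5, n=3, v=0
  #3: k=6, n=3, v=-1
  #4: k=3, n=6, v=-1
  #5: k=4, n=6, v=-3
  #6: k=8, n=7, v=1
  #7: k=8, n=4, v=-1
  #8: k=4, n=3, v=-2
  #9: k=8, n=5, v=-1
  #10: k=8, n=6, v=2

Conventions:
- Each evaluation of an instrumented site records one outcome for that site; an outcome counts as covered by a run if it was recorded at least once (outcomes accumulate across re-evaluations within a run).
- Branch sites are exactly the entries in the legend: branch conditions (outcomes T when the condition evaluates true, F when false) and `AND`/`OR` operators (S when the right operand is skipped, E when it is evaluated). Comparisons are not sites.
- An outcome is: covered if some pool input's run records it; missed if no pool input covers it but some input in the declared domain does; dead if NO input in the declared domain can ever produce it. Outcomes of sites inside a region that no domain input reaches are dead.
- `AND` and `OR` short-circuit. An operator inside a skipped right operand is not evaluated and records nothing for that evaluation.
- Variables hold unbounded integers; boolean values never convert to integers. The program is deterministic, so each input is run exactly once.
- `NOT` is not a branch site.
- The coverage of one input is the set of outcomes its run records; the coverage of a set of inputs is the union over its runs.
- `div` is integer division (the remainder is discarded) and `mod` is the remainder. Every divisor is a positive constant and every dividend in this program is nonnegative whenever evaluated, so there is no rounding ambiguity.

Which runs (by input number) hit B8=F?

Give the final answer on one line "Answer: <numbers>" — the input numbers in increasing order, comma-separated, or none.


input #1 (k=5, n=5, v=-3): never hits B8=F
input #2 (k=5, n=3, v=0): never hits B8=F
input #3 (k=6, n=3, v=-1): never hits B8=F
input #4 (k=3, n=6, v=-1): hits B8=F
input #5 (k=4, n=6, v=-3): never hits B8=F
input #6 (k=8, n=7, v=1): never hits B8=F
input #7 (k=8, n=4, v=-1): never hits B8=F
input #8 (k=4, n=3, v=-2): never hits B8=F
input #9 (k=8, n=5, v=-1): never hits B8=F
input #10 (k=8, n=6, v=2): never hits B8=F
Answer: 4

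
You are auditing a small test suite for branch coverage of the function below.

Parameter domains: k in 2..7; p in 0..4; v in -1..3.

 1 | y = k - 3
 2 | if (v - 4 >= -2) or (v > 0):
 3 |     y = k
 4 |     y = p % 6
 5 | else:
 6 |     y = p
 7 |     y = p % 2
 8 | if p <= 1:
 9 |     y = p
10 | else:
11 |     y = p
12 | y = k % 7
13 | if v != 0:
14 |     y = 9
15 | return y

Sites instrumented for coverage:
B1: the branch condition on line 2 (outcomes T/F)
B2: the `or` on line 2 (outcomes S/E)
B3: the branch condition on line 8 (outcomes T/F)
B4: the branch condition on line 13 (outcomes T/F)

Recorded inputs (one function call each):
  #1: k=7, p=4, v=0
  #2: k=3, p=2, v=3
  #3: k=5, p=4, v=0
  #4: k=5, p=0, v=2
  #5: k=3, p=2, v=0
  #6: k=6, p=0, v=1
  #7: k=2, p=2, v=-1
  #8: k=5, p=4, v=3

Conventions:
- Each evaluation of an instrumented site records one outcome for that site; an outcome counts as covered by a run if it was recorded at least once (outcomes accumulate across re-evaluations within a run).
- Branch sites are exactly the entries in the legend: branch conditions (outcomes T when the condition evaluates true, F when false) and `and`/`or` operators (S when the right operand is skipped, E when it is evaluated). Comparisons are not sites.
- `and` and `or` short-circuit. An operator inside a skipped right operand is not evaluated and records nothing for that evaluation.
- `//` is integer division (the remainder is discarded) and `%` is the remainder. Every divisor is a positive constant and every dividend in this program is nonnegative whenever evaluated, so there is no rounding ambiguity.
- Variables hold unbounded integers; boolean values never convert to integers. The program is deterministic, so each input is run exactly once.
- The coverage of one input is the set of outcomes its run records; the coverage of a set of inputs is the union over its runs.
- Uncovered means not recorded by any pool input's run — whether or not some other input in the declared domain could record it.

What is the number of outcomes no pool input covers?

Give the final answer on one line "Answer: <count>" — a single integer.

test 1 (k=7, p=4, v=0) hits B1=F, B2=E, B3=F, B4=F
test 2 (k=3, p=2, v=3) hits B1=T, B2=S, B3=F, B4=T
test 3 (k=5, p=4, v=0) hits B1=F, B2=E, B3=F, B4=F
test 4 (k=5, p=0, v=2) hits B1=T, B2=S, B3=T, B4=T
test 5 (k=3, p=2, v=0) hits B1=F, B2=E, B3=F, B4=F
test 6 (k=6, p=0, v=1) hits B1=T, B2=E, B3=T, B4=T
test 7 (k=2, p=2, v=-1) hits B1=F, B2=E, B3=F, B4=T
test 8 (k=5, p=4, v=3) hits B1=T, B2=S, B3=F, B4=T
union over the pool: B1=T, B1=F, B2=S, B2=E, B3=T, B3=F, B4=T, B4=F
uncovered (0 of 8): none

Answer: 0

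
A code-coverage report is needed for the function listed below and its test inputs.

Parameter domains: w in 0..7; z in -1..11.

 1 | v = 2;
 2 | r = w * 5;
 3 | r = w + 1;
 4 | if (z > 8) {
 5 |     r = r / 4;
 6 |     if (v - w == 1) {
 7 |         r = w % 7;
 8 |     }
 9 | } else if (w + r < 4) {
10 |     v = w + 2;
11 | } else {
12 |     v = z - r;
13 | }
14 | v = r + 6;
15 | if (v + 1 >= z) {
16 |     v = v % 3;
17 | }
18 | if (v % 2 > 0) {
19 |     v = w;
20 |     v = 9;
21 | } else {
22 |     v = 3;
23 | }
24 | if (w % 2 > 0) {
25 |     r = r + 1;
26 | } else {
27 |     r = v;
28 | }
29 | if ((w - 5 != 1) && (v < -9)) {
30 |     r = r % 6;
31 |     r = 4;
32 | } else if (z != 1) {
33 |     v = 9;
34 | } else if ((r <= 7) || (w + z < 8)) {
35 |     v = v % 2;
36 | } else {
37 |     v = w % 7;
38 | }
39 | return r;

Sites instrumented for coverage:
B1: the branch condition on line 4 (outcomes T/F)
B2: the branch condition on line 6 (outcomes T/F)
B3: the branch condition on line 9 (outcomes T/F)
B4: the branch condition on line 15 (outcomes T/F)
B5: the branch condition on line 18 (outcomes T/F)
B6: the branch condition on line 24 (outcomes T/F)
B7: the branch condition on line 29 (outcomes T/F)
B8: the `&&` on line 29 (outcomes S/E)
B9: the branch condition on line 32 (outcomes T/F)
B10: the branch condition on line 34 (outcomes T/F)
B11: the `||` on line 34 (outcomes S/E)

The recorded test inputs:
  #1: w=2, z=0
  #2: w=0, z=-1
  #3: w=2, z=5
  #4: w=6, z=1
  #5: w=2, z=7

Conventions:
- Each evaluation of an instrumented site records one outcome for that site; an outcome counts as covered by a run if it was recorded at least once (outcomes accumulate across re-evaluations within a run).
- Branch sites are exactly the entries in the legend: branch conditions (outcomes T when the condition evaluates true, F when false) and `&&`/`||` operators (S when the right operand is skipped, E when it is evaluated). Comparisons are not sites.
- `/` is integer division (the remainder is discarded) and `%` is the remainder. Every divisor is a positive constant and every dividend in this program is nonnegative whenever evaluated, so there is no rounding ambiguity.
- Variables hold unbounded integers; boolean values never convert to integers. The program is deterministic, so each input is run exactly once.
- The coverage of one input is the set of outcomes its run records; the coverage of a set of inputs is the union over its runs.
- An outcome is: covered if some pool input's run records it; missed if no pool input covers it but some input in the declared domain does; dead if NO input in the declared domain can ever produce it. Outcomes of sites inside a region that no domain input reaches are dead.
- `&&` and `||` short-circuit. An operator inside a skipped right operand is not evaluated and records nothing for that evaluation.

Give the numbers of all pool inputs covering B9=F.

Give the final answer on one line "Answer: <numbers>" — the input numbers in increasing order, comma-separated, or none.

input #1 (w=2, z=0): does not produce B9=F
input #2 (w=0, z=-1): does not produce B9=F
input #3 (w=2, z=5): does not produce B9=F
input #4 (w=6, z=1): produces B9=F
input #5 (w=2, z=7): does not produce B9=F

Answer: 4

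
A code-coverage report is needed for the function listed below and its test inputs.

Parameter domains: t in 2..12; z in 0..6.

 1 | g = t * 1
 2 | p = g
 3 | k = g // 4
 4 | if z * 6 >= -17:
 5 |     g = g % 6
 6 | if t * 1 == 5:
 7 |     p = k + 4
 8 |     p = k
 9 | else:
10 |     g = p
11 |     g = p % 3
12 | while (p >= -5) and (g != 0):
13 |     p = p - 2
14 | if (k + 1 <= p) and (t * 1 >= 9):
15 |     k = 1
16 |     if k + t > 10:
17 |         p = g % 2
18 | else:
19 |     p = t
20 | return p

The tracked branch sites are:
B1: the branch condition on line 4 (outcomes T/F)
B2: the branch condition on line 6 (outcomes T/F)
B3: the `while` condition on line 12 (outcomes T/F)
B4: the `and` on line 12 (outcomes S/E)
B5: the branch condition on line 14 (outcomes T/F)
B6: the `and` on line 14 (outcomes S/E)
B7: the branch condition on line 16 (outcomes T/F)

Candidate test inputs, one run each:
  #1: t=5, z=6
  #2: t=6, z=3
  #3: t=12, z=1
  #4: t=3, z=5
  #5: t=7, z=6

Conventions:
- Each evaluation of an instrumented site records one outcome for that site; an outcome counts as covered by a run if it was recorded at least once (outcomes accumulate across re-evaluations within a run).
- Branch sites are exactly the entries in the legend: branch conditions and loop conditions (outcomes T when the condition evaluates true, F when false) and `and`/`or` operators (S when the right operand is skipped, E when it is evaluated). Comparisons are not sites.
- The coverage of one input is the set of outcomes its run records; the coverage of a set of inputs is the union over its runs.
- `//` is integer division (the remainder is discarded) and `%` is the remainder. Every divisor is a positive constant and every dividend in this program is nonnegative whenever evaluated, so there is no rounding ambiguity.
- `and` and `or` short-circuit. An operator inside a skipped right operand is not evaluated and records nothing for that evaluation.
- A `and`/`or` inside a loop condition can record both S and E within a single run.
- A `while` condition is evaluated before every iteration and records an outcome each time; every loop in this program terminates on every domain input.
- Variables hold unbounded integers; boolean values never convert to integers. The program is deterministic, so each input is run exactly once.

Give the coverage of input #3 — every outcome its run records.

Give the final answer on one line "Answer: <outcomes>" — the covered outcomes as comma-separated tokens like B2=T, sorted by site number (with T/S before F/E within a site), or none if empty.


Running input #3 (t=12, z=1), event by event:
  B1->T, B2->F, B4->E, B3->F, B6->E, B5->T, B7->T
collecting distinct outcomes: B1=T, B2=F, B3=F, B4=E, B5=T, B6=E, B7=T
Answer: B1=T, B2=F, B3=F, B4=E, B5=T, B6=E, B7=T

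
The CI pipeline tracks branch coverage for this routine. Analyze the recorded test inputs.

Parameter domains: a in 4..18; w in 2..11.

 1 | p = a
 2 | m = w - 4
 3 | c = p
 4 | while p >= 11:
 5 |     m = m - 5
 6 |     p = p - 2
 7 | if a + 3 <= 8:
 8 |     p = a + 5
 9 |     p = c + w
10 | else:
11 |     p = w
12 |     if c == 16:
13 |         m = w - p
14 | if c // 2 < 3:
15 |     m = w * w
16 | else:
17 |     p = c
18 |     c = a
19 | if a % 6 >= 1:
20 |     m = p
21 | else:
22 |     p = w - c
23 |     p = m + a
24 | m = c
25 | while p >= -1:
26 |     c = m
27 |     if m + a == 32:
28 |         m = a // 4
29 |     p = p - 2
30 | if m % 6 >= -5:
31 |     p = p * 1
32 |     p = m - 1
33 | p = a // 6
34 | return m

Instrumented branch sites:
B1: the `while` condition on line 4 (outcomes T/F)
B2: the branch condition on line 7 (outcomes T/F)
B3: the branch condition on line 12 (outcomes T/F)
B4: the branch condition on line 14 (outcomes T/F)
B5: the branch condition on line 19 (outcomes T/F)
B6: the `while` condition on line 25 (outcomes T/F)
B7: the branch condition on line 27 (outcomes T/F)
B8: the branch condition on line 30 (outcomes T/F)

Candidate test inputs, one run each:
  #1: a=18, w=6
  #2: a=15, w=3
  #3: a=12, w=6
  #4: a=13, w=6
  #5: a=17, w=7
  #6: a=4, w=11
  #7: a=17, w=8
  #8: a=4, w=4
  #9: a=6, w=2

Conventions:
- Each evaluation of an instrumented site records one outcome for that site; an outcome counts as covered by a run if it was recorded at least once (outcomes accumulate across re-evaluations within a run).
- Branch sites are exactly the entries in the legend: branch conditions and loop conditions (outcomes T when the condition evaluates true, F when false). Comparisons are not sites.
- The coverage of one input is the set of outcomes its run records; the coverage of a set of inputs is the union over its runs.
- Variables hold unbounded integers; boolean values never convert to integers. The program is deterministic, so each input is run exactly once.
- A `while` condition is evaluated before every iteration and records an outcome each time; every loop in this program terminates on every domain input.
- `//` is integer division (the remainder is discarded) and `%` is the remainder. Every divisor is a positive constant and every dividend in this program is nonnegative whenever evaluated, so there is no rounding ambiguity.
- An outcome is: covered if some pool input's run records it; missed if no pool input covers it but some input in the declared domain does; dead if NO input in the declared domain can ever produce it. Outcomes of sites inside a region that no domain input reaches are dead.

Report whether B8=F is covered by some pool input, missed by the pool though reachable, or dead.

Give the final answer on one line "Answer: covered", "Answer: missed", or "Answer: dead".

no pool input records B8=F
checking all 150 inputs in the declared domain: B8=F is never recorded -> dead

Answer: dead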